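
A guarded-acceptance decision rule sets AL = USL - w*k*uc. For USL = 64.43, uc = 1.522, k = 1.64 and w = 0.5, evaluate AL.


U = k * uc = 1.64 * 1.522 = 2.49608
guard band g = w * U = 0.5 * 2.49608 = 1.24804
AL = USL - g = 64.43 - 1.24804
AL = 63.1820

63.1820


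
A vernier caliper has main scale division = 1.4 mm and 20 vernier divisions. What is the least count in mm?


LC = MSD / n_div
= 1.4 / 20
= 0.0700

0.0700


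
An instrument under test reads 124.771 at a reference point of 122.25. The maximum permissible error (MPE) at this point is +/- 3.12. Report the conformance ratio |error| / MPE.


e = indication - reference = 124.771 - 122.25 = 2.5210
|e| = 2.5210
ratio = |e| / MPE = 2.5210 / 3.12
ratio = 0.8080

0.8080


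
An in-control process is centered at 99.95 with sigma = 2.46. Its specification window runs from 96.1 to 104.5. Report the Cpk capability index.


Cpu = (USL - mean) / (3*sigma) = (104.5 - 99.95) / (3*2.46) = 0.6165
Cpl = (mean - LSL) / (3*sigma) = (99.95 - 96.1) / (3*2.46) = 0.5217
Cpk = min(Cpu, Cpl) = 0.5217

0.5217


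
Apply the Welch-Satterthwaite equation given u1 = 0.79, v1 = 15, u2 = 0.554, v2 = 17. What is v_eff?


uc = sqrt(u1^2 + u2^2) = sqrt(0.79^2 + 0.554^2) = 0.9648917
v_eff = uc^4 / (u1^4/v1 + u2^4/v2)
= 0.9648917^4 / (0.79^4/15 + 0.554^4/17)
= 0.86679078 / 0.031507746
v_eff = 27.5104

27.5104


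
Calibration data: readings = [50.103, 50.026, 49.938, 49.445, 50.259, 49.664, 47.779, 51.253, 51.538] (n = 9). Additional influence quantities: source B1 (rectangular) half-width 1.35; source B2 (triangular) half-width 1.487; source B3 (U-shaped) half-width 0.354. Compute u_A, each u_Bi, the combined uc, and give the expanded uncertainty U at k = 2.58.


mean = (50.103 + 50.026 + 49.938 + 49.445 + 50.259 + 49.664 + 47.779 + 51.253 + 51.538) / 9 = 50.00055556
s = sqrt(sum((x - mean)^2)/(n-1)) = 1.0823252
u_A = s / sqrt(n) = 1.0823252 / sqrt(9) = 0.36077507
u_B1 = 1.35 / sqrt(3) = 0.77942286
u_B2 = 1.487 / sqrt(6) = 0.60706521
u_B3 = 0.354 / sqrt(2) = 0.2503158
uc = sqrt(0.36077507^2 + 0.77942286^2 + 0.60706521^2 + 0.2503158^2) = 1.0811313
U = k * uc = 2.58 * 1.0811313
U = 2.7893

2.7893


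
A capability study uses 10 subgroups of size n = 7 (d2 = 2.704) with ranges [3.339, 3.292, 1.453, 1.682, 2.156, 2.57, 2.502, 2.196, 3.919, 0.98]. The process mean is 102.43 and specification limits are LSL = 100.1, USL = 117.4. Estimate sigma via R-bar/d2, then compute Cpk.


R_bar = (3.339 + 3.292 + 1.453 + 1.682 + 2.156 + 2.57 + 2.502 + 2.196 + 3.919 + 0.98) / 10 = 2.4089
sigma = R_bar / d2 = 2.4089 / 2.704 = 0.89086538
Cp = (USL - LSL)/(6*sigma) = (117.4 - 100.1)/(6*0.89086538) = 3.2366
Cpu = (117.4 - 102.43)/(3*0.89086538) = 5.6013
Cpl = (102.43 - 100.1)/(3*0.89086538) = 0.8718
Cpk = min(Cpu, Cpl) = 0.8718

0.8718


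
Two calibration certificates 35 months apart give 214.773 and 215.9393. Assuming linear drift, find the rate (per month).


rate = (v2 - v1) / months
= (215.9393 - 214.773) / 35
= 1.1663 / 35
= 0.0333

0.0333


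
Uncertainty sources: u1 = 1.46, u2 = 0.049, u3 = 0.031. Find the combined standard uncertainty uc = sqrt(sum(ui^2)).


uc = sqrt(1.46^2 + 0.049^2 + 0.031^2)
uc = sqrt(2.134962)
uc = 1.4612

1.4612


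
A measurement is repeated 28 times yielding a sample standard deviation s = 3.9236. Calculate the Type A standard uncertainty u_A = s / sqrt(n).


u_A = s / sqrt(n)
u_A = 3.9236 / sqrt(28)
u_A = 3.9236 / 5.2915026
u_A = 0.7415

0.7415


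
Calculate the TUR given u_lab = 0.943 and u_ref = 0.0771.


TUR = u_lab / u_ref
= 0.943 / 0.0771
= 12.2309

12.2309


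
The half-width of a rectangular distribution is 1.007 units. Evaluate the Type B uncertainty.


u_B = half_width / sqrt(3)
u_B = 1.007 / 1.7320508
u_B = 0.5814

0.5814


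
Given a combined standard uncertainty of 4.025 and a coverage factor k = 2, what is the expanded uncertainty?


U = k * uc
U = 2 * 4.025
U = 8.0500

8.0500


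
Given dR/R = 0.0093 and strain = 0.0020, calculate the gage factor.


GF = (dR/R) / epsilon
= 0.0093 / 0.0020
= 4.6500

4.6500


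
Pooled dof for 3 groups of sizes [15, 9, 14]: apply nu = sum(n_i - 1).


nu = sum_i (n_i - 1)
nu = ((15 - 1) + (9 - 1) + (14 - 1))
nu = 14 + 8 + 13
nu = 35

35


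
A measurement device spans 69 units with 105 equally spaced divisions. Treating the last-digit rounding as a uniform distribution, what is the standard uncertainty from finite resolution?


resolution = range / divisions
resolution = 69 / 105 = 0.65714286
u_res = resolution / (2*sqrt(3))
u_res = 0.65714286 / 3.4641016
u_res = 0.1897

0.1897


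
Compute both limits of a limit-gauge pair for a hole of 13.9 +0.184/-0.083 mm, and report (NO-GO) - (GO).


GO = nominal - lower_tol (smallest hole = maximum material condition)
GO = 13.9 - 0.083 = 13.817
NO-GO = nominal + upper_tol (largest hole = least material condition)
NO-GO = 13.9 + 0.184 = 14.084
spread = NO-GO - GO = 14.084 - 13.817 = 0.2670

0.2670


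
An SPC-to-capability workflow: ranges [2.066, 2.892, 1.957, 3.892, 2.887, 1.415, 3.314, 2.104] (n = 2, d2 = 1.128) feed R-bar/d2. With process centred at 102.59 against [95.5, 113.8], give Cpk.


R_bar = (2.066 + 2.892 + 1.957 + 3.892 + 2.887 + 1.415 + 3.314 + 2.104) / 8 = 2.565875
sigma = R_bar / d2 = 2.565875 / 1.128 = 2.2747119
Cp = (USL - LSL)/(6*sigma) = (113.8 - 95.5)/(6*2.2747119) = 1.3408
Cpu = (113.8 - 102.59)/(3*2.2747119) = 1.6427
Cpl = (102.59 - 95.5)/(3*2.2747119) = 1.0390
Cpk = min(Cpu, Cpl) = 1.0390

1.0390


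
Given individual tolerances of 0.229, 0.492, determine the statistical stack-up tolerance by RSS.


RSS = sqrt(0.229^2 + 0.492^2)
= sqrt(0.294505)
= 0.5427

0.5427


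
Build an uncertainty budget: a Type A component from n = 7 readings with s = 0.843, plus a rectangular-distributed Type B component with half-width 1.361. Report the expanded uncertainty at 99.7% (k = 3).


u_A = s / sqrt(n) = 0.843 / sqrt(7) = 0.31862405
u_B = half_width / sqrt(3) = 1.361 / sqrt(3) = 0.78577372
uc = sqrt(u_A^2 + u_B^2) = sqrt(0.31862405^2 + 0.78577372^2) = 0.84791605
U = k * uc = 3 * 0.84791605
U = 2.5437

2.5437


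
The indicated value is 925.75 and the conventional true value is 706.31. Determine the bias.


Systematic error = measured - true
= 925.75 - 706.31
= 219.4400

219.4400


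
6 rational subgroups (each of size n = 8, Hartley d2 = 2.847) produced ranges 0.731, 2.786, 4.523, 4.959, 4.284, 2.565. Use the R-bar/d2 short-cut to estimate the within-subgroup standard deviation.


R_bar = (0.731 + 2.786 + 4.523 + 4.959 + 4.284 + 2.565) / 6
R_bar = 19.848 / 6 = 3.308
sigma_hat = R_bar / d2 = 3.308 / 2.847 = 1.1619

1.1619


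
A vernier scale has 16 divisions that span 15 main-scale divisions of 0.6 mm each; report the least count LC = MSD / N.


LC = MSD / n_div
= 0.6 / 16
= 0.0375

0.0375


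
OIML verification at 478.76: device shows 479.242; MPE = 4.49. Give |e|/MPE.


e = indication - reference = 479.242 - 478.76 = 0.4820
|e| = 0.4820
ratio = |e| / MPE = 0.4820 / 4.49
ratio = 0.1073

0.1073


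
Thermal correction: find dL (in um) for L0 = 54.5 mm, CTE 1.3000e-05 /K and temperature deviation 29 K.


dL = L * alpha * dT
= 54.5 * 1.3000e-05 * 29
= 0.0205465 mm
dL_um = 0.0205465 * 1000 = 20.5465 um

20.5465


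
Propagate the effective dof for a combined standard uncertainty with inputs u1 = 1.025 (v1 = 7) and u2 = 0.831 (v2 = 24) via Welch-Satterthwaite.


uc = sqrt(u1^2 + u2^2) = sqrt(1.025^2 + 0.831^2) = 1.3195401
v_eff = uc^4 / (u1^4/v1 + u2^4/v2)
= 1.3195401^4 / (1.025^4/7 + 0.831^4/24)
= 3.0317289 / 0.17755733
v_eff = 17.0746

17.0746


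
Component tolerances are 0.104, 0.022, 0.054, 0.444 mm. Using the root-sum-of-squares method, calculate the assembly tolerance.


RSS = sqrt(0.104^2 + 0.022^2 + 0.054^2 + 0.444^2)
= sqrt(0.211352)
= 0.4597

0.4597


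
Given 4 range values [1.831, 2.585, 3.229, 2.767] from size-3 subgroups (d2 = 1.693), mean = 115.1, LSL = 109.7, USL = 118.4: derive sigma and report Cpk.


R_bar = (1.831 + 2.585 + 3.229 + 2.767) / 4 = 2.603
sigma = R_bar / d2 = 2.603 / 1.693 = 1.5375074
Cp = (USL - LSL)/(6*sigma) = (118.4 - 109.7)/(6*1.5375074) = 0.9431
Cpu = (118.4 - 115.1)/(3*1.5375074) = 0.7154
Cpl = (115.1 - 109.7)/(3*1.5375074) = 1.1707
Cpk = min(Cpu, Cpl) = 0.7154

0.7154


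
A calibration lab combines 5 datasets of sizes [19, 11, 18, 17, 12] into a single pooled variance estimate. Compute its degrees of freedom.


nu = sum_i (n_i - 1)
nu = ((19 - 1) + (11 - 1) + (18 - 1) + (17 - 1) + (12 - 1))
nu = 18 + 10 + 17 + 16 + 11
nu = 72

72


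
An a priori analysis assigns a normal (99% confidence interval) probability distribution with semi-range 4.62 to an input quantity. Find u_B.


u_B = half_width / 2.576
u_B = 4.62 / 2.576
u_B = 1.7935

1.7935


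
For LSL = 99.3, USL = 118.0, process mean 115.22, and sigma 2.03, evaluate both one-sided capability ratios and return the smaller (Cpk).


Cpu = (USL - mean) / (3*sigma) = (118.0 - 115.22) / (3*2.03) = 0.4565
Cpl = (mean - LSL) / (3*sigma) = (115.22 - 99.3) / (3*2.03) = 2.6141
Cpk = min(Cpu, Cpl) = 0.4565

0.4565


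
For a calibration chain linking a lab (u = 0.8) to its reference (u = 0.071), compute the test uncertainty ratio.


TUR = u_lab / u_ref
= 0.8 / 0.071
= 11.2676

11.2676


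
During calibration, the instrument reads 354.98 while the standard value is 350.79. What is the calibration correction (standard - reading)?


Correction = standard - reading
= 350.79 - 354.98
= -4.1900

-4.1900


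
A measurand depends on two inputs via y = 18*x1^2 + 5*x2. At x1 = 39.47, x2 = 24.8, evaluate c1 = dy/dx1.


y = 18*x1^2 + 5*x2
dy/dx1 = 2*18*x1
Evaluate at x1 = 39.47: c1 = 36 * 39.47
c1 = 1420.9200

1420.9200


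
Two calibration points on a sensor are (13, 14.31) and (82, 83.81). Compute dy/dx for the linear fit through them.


slope = (y2 - y1) / (x2 - x1)
= (83.81 - 14.31) / (82 - 13)
= 69.5000 / 69
= 1.0072

1.0072


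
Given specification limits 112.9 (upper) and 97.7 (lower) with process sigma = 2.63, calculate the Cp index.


Cp = (USL - LSL) / (6 * sigma)
= (112.9 - 97.7) / (6 * 2.63)
= 15.2000 / 15.7800
= 0.9632

0.9632


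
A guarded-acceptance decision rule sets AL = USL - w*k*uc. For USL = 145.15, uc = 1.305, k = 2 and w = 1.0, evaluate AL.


U = k * uc = 2 * 1.305 = 2.61
guard band g = w * U = 1.0 * 2.61 = 2.61
AL = USL - g = 145.15 - 2.61
AL = 142.5400

142.5400


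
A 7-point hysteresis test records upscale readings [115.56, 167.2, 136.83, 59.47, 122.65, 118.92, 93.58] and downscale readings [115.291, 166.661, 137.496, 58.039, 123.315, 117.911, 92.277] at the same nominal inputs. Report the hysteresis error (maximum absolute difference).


|115.56 - 115.291| = 0.2690
|167.2 - 166.661| = 0.5390
|136.83 - 137.496| = 0.6660
|59.47 - 58.039| = 1.4310
|122.65 - 123.315| = 0.6650
|118.92 - 117.911| = 1.0090
|93.58 - 92.277| = 1.3030
hysteresis = max(diffs) = 1.4310

1.4310


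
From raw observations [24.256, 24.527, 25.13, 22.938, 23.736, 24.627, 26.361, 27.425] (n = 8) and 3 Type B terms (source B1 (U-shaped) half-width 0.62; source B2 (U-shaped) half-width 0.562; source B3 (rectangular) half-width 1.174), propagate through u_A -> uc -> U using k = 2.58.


mean = (24.256 + 24.527 + 25.13 + 22.938 + 23.736 + 24.627 + 26.361 + 27.425) / 8 = 24.875
s = sqrt(sum((x - mean)^2)/(n-1)) = 1.4338151
u_A = s / sqrt(n) = 1.4338151 / sqrt(8) = 0.50693019
u_B1 = 0.62 / sqrt(2) = 0.4384062
u_B2 = 0.562 / sqrt(2) = 0.39739401
u_B3 = 1.174 / sqrt(3) = 0.67780922
uc = sqrt(0.50693019^2 + 0.4384062^2 + 0.39739401^2 + 0.67780922^2) = 1.0327272
U = k * uc = 2.58 * 1.0327272
U = 2.6644

2.6644


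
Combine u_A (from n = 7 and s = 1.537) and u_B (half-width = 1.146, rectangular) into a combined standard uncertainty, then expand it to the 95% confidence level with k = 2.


u_A = s / sqrt(n) = 1.537 / sqrt(7) = 0.5809314
u_B = half_width / sqrt(3) = 1.146 / sqrt(3) = 0.66164341
uc = sqrt(u_A^2 + u_B^2) = sqrt(0.5809314^2 + 0.66164341^2) = 0.88048469
U = k * uc = 2 * 0.88048469
U = 1.7610

1.7610


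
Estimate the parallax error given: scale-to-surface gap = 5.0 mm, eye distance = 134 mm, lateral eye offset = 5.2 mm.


error = h * offset / d
= 5.0 * 5.2 / 134
= 0.1940

0.1940


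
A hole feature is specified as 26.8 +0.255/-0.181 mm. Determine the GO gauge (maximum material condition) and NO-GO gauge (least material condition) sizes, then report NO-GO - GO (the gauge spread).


GO = nominal - lower_tol (smallest hole = maximum material condition)
GO = 26.8 - 0.181 = 26.619
NO-GO = nominal + upper_tol (largest hole = least material condition)
NO-GO = 26.8 + 0.255 = 27.055
spread = NO-GO - GO = 27.055 - 26.619 = 0.4360

0.4360


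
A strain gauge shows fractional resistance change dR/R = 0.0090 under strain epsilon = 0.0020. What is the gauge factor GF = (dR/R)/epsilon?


GF = (dR/R) / epsilon
= 0.0090 / 0.0020
= 4.5000

4.5000


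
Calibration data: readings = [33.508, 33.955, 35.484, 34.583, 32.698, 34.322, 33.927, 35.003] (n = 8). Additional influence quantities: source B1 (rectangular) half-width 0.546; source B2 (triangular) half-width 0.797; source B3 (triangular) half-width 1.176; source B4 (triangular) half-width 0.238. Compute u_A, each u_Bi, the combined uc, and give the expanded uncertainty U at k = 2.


mean = (33.508 + 33.955 + 35.484 + 34.583 + 32.698 + 34.322 + 33.927 + 35.003) / 8 = 34.185
s = sqrt(sum((x - mean)^2)/(n-1)) = 0.87199771
u_A = s / sqrt(n) = 0.87199771 / sqrt(8) = 0.30829775
u_B1 = 0.546 / sqrt(3) = 0.31523325
u_B2 = 0.797 / sqrt(6) = 0.32537389
u_B3 = 1.176 / sqrt(6) = 0.48009999
u_B4 = 0.238 / sqrt(6) = 0.097163093
uc = sqrt(0.30829775^2 + 0.31523325^2 + 0.32537389^2 + 0.48009999^2 + 0.097163093^2) = 0.73499955
U = k * uc = 2 * 0.73499955
U = 1.4700

1.4700


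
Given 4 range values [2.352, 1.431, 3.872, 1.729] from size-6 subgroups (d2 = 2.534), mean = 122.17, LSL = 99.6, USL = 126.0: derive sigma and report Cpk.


R_bar = (2.352 + 1.431 + 3.872 + 1.729) / 4 = 2.346
sigma = R_bar / d2 = 2.346 / 2.534 = 0.925809
Cp = (USL - LSL)/(6*sigma) = (126.0 - 99.6)/(6*0.925809) = 4.7526
Cpu = (126.0 - 122.17)/(3*0.925809) = 1.3790
Cpl = (122.17 - 99.6)/(3*0.925809) = 8.1262
Cpk = min(Cpu, Cpl) = 1.3790

1.3790


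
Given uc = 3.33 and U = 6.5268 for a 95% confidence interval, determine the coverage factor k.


k = U / uc
k = 6.5268 / 3.33
k = 1.96

1.96


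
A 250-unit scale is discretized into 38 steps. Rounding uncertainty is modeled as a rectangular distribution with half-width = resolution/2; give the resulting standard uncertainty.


resolution = range / divisions
resolution = 250 / 38 = 6.5789474
u_res = resolution / (2*sqrt(3))
u_res = 6.5789474 / 3.4641016
u_res = 1.8992

1.8992


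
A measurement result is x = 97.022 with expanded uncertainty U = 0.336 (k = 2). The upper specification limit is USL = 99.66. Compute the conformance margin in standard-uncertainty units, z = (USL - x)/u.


u = U / k = 0.336 / 2 = 0.168
margin = |USL - x| = |99.66 - 97.022| = 2.638
z = margin / u = 2.638 / 0.168
z = 15.7024

15.7024


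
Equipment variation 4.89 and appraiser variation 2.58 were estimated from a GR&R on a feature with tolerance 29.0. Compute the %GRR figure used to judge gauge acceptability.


GRR = sqrt(EV^2 + AV^2) = sqrt(4.89^2 + 2.58^2) = 5.5288787
%GRR = GRR / tol * 100 = 5.5288787 / 29.0 * 100
%GRR = 19.0651

19.0651


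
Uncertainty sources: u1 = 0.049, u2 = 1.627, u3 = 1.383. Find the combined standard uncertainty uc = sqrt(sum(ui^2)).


uc = sqrt(0.049^2 + 1.627^2 + 1.383^2)
uc = sqrt(4.562219)
uc = 2.1359

2.1359


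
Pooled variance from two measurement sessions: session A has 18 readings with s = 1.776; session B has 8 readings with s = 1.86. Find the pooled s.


s_p = sqrt(((n1-1)*s1^2 + (n2-1)*s2^2) / (n1+n2-2))
numerator = (18-1)*1.776^2 + (8-1)*1.86^2 = 53.620992 + 24.2172 = 77.838192
denominator = 18 + 8 - 2 = 24
s_p^2 = 77.838192 / 24 = 3.243258
s_p = sqrt(3.243258) = 1.8009

1.8009


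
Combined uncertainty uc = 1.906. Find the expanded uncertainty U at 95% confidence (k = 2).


U = k * uc
U = 2 * 1.906
U = 3.8120

3.8120


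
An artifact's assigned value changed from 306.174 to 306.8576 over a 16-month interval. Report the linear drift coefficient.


rate = (v2 - v1) / months
= (306.8576 - 306.174) / 16
= 0.6836 / 16
= 0.0427

0.0427


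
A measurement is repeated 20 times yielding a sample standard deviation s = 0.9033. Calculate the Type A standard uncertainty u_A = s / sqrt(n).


u_A = s / sqrt(n)
u_A = 0.9033 / sqrt(20)
u_A = 0.9033 / 4.472136
u_A = 0.2020

0.2020


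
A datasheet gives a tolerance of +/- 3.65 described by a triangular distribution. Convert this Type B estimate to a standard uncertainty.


u_B = half_width / sqrt(6)
u_B = 3.65 / 2.4494897
u_B = 1.4901

1.4901


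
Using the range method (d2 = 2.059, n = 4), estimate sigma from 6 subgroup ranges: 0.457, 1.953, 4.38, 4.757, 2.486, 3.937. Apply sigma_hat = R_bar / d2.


R_bar = (0.457 + 1.953 + 4.38 + 4.757 + 2.486 + 3.937) / 6
R_bar = 17.97 / 6 = 2.995
sigma_hat = R_bar / d2 = 2.995 / 2.059 = 1.4546

1.4546


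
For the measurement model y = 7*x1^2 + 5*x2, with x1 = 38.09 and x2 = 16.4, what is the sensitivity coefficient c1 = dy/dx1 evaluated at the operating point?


y = 7*x1^2 + 5*x2
dy/dx1 = 2*7*x1
Evaluate at x1 = 38.09: c1 = 14 * 38.09
c1 = 533.2600

533.2600


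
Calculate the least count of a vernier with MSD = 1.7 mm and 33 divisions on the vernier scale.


LC = MSD / n_div
= 1.7 / 33
= 0.0515

0.0515


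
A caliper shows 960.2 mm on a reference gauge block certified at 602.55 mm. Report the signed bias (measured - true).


Systematic error = measured - true
= 960.2 - 602.55
= 357.6500

357.6500


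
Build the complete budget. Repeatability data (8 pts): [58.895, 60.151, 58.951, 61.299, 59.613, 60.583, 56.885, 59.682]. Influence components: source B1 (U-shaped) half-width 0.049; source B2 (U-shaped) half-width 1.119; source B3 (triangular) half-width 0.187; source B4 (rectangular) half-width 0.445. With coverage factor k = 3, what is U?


mean = (58.895 + 60.151 + 58.951 + 61.299 + 59.613 + 60.583 + 56.885 + 59.682) / 8 = 59.507375
s = sqrt(sum((x - mean)^2)/(n-1)) = 1.330102
u_A = s / sqrt(n) = 1.330102 / sqrt(8) = 0.47026207
u_B1 = 0.049 / sqrt(2) = 0.034648232
u_B2 = 1.119 / sqrt(2) = 0.79125249
u_B3 = 0.187 / sqrt(6) = 0.07634243
u_B4 = 0.445 / sqrt(3) = 0.25692087
uc = sqrt(0.47026207^2 + 0.034648232^2 + 0.79125249^2 + 0.07634243^2 + 0.25692087^2) = 0.95930387
U = k * uc = 3 * 0.95930387
U = 2.8779

2.8779


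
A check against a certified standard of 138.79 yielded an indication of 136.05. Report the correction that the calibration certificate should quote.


Correction = standard - reading
= 138.79 - 136.05
= 2.7400

2.7400


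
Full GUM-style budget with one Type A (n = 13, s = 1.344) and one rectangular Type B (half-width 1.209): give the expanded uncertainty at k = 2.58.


u_A = s / sqrt(n) = 1.344 / sqrt(13) = 0.37275853
u_B = half_width / sqrt(3) = 1.209 / sqrt(3) = 0.69801648
uc = sqrt(u_A^2 + u_B^2) = sqrt(0.37275853^2 + 0.69801648^2) = 0.79131279
U = k * uc = 2.58 * 0.79131279
U = 2.0416

2.0416


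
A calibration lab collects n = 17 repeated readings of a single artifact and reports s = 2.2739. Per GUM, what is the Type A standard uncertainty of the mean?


u_A = s / sqrt(n)
u_A = 2.2739 / sqrt(17)
u_A = 2.2739 / 4.1231056
u_A = 0.5515

0.5515


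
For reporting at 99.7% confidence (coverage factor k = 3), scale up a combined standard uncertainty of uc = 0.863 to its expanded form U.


U = k * uc
U = 3 * 0.863
U = 2.5890

2.5890


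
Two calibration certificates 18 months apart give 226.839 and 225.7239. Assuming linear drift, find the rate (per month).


rate = (v2 - v1) / months
= (225.7239 - 226.839) / 18
= -1.1151 / 18
= -0.0620

-0.0620


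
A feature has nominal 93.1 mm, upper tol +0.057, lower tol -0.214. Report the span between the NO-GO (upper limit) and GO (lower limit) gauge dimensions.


GO = nominal - lower_tol (smallest hole = maximum material condition)
GO = 93.1 - 0.214 = 92.886
NO-GO = nominal + upper_tol (largest hole = least material condition)
NO-GO = 93.1 + 0.057 = 93.157
spread = NO-GO - GO = 93.157 - 92.886 = 0.2710

0.2710


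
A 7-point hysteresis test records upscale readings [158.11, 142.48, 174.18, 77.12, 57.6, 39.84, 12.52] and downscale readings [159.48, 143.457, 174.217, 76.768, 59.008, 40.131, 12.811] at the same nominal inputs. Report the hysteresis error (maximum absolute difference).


|158.11 - 159.48| = 1.3700
|142.48 - 143.457| = 0.9770
|174.18 - 174.217| = 0.0370
|77.12 - 76.768| = 0.3520
|57.6 - 59.008| = 1.4080
|39.84 - 40.131| = 0.2910
|12.52 - 12.811| = 0.2910
hysteresis = max(diffs) = 1.4080

1.4080


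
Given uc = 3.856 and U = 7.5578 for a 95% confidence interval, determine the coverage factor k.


k = U / uc
k = 7.5578 / 3.856
k = 1.96

1.96


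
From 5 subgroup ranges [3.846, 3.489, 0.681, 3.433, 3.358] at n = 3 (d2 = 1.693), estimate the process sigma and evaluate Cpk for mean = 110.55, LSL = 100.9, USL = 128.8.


R_bar = (3.846 + 3.489 + 0.681 + 3.433 + 3.358) / 5 = 2.9614
sigma = R_bar / d2 = 2.9614 / 1.693 = 1.7492026
Cp = (USL - LSL)/(6*sigma) = (128.8 - 100.9)/(6*1.7492026) = 2.6584
Cpu = (128.8 - 110.55)/(3*1.7492026) = 3.4778
Cpl = (110.55 - 100.9)/(3*1.7492026) = 1.8389
Cpk = min(Cpu, Cpl) = 1.8389

1.8389


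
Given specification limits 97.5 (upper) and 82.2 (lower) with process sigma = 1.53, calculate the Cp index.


Cp = (USL - LSL) / (6 * sigma)
= (97.5 - 82.2) / (6 * 1.53)
= 15.3000 / 9.1800
= 1.6667

1.6667


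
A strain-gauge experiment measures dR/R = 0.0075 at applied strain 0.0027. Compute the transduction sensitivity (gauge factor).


GF = (dR/R) / epsilon
= 0.0075 / 0.0027
= 2.7778

2.7778


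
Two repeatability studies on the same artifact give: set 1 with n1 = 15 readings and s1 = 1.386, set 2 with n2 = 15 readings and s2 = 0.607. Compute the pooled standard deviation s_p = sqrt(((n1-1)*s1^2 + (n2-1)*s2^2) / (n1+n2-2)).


s_p = sqrt(((n1-1)*s1^2 + (n2-1)*s2^2) / (n1+n2-2))
numerator = (15-1)*1.386^2 + (15-1)*0.607^2 = 26.893944 + 5.158286 = 32.05223
denominator = 15 + 15 - 2 = 28
s_p^2 = 32.05223 / 28 = 1.1447225
s_p = sqrt(1.1447225) = 1.0699

1.0699


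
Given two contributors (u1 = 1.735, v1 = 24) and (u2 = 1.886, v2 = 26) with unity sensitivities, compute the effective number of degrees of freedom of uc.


uc = sqrt(u1^2 + u2^2) = sqrt(1.735^2 + 1.886^2) = 2.562659
v_eff = uc^4 / (u1^4/v1 + u2^4/v2)
= 2.562659^4 / (1.735^4/24 + 1.886^4/26)
= 43.128394 / 0.86418447
v_eff = 49.9065

49.9065


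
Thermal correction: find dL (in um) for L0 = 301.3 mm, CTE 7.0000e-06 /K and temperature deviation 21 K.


dL = L * alpha * dT
= 301.3 * 7.0000e-06 * 21
= 0.0442911 mm
dL_um = 0.0442911 * 1000 = 44.2911 um

44.2911


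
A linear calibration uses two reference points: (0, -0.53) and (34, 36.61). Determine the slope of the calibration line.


slope = (y2 - y1) / (x2 - x1)
= (36.61 - -0.53) / (34 - 0)
= 37.1400 / 34
= 1.0924

1.0924


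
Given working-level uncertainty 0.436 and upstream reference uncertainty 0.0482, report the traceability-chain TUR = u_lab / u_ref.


TUR = u_lab / u_ref
= 0.436 / 0.0482
= 9.0456

9.0456


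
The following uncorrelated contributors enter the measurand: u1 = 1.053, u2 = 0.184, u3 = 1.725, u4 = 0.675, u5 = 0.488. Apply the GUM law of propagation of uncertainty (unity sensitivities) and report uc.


uc = sqrt(1.053^2 + 0.184^2 + 1.725^2 + 0.675^2 + 0.488^2)
uc = sqrt(4.812059)
uc = 2.1936

2.1936


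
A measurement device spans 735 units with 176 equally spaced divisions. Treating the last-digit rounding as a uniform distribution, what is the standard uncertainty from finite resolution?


resolution = range / divisions
resolution = 735 / 176 = 4.1761364
u_res = resolution / (2*sqrt(3))
u_res = 4.1761364 / 3.4641016
u_res = 1.2055

1.2055


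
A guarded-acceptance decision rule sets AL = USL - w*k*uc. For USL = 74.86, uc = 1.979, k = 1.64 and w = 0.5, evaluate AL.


U = k * uc = 1.64 * 1.979 = 3.24556
guard band g = w * U = 0.5 * 3.24556 = 1.62278
AL = USL - g = 74.86 - 1.62278
AL = 73.2372

73.2372


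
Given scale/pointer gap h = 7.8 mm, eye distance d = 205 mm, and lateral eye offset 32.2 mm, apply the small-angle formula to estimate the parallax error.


error = h * offset / d
= 7.8 * 32.2 / 205
= 1.2252

1.2252


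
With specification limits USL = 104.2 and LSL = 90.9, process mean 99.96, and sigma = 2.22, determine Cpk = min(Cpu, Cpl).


Cpu = (USL - mean) / (3*sigma) = (104.2 - 99.96) / (3*2.22) = 0.6366
Cpl = (mean - LSL) / (3*sigma) = (99.96 - 90.9) / (3*2.22) = 1.3604
Cpk = min(Cpu, Cpl) = 0.6366

0.6366


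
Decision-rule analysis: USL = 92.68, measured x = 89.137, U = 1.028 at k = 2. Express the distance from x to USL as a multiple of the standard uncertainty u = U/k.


u = U / k = 1.028 / 2 = 0.514
margin = |USL - x| = |92.68 - 89.137| = 3.543
z = margin / u = 3.543 / 0.514
z = 6.8930

6.8930


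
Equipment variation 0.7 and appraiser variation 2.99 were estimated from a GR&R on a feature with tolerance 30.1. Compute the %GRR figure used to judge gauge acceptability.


GRR = sqrt(EV^2 + AV^2) = sqrt(0.7^2 + 2.99^2) = 3.0708468
%GRR = GRR / tol * 100 = 3.0708468 / 30.1 * 100
%GRR = 10.2021

10.2021


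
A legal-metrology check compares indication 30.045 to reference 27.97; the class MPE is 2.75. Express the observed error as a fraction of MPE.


e = indication - reference = 30.045 - 27.97 = 2.0750
|e| = 2.0750
ratio = |e| / MPE = 2.0750 / 2.75
ratio = 0.7545

0.7545


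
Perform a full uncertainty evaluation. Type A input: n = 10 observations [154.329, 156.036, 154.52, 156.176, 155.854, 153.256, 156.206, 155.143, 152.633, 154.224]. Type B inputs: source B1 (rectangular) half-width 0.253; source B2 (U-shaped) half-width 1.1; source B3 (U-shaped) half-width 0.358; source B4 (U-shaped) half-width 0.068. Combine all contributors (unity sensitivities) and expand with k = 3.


mean = (154.329 + 156.036 + 154.52 + 156.176 + 155.854 + 153.256 + 156.206 + 155.143 + 152.633 + 154.224) / 10 = 154.8377
s = sqrt(sum((x - mean)^2)/(n-1)) = 1.2615732
u_A = s / sqrt(n) = 1.2615732 / sqrt(10) = 0.39894447
u_B1 = 0.253 / sqrt(3) = 0.14606962
u_B2 = 1.1 / sqrt(2) = 0.77781746
u_B3 = 0.358 / sqrt(2) = 0.25314423
u_B4 = 0.068 / sqrt(2) = 0.048083261
uc = sqrt(0.39894447^2 + 0.14606962^2 + 0.77781746^2 + 0.25314423^2 + 0.048083261^2) = 0.92297726
U = k * uc = 3 * 0.92297726
U = 2.7689

2.7689


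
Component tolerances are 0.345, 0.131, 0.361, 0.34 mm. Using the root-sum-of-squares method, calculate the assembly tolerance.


RSS = sqrt(0.345^2 + 0.131^2 + 0.361^2 + 0.34^2)
= sqrt(0.382107)
= 0.6181

0.6181


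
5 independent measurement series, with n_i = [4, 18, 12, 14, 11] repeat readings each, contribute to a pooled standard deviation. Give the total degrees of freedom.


nu = sum_i (n_i - 1)
nu = ((4 - 1) + (18 - 1) + (12 - 1) + (14 - 1) + (11 - 1))
nu = 3 + 17 + 11 + 13 + 10
nu = 54

54


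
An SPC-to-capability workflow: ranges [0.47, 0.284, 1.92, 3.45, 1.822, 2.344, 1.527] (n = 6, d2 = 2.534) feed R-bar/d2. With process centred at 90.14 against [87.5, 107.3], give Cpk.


R_bar = (0.47 + 0.284 + 1.92 + 3.45 + 1.822 + 2.344 + 1.527) / 7 = 1.6881429
sigma = R_bar / d2 = 1.6881429 / 2.534 = 0.66619688
Cp = (USL - LSL)/(6*sigma) = (107.3 - 87.5)/(6*0.66619688) = 4.9535
Cpu = (107.3 - 90.14)/(3*0.66619688) = 8.5861
Cpl = (90.14 - 87.5)/(3*0.66619688) = 1.3209
Cpk = min(Cpu, Cpl) = 1.3209

1.3209


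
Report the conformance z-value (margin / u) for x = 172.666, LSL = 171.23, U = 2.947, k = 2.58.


u = U / k = 2.947 / 2.58 = 1.1422481
margin = |LSL - x| = |171.23 - 172.666| = 1.436
z = margin / u = 1.436 / 1.1422481
z = 1.2572

1.2572


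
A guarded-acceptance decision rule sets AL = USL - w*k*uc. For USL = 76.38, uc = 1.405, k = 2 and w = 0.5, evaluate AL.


U = k * uc = 2 * 1.405 = 2.81
guard band g = w * U = 0.5 * 2.81 = 1.405
AL = USL - g = 76.38 - 1.405
AL = 74.9750

74.9750


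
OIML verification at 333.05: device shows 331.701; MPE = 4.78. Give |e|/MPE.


e = indication - reference = 331.701 - 333.05 = -1.3490
|e| = 1.3490
ratio = |e| / MPE = 1.3490 / 4.78
ratio = 0.2822

0.2822


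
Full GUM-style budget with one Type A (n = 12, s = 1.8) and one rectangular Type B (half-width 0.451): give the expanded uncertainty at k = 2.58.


u_A = s / sqrt(n) = 1.8 / sqrt(12) = 0.51961524
u_B = half_width / sqrt(3) = 0.451 / sqrt(3) = 0.26038497
uc = sqrt(u_A^2 + u_B^2) = sqrt(0.51961524^2 + 0.26038497^2) = 0.58120593
U = k * uc = 2.58 * 0.58120593
U = 1.4995

1.4995


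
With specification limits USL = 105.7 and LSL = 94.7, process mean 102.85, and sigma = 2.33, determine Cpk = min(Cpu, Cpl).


Cpu = (USL - mean) / (3*sigma) = (105.7 - 102.85) / (3*2.33) = 0.4077
Cpl = (mean - LSL) / (3*sigma) = (102.85 - 94.7) / (3*2.33) = 1.1660
Cpk = min(Cpu, Cpl) = 0.4077

0.4077


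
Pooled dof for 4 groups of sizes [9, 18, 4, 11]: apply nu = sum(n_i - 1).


nu = sum_i (n_i - 1)
nu = ((9 - 1) + (18 - 1) + (4 - 1) + (11 - 1))
nu = 8 + 17 + 3 + 10
nu = 38

38


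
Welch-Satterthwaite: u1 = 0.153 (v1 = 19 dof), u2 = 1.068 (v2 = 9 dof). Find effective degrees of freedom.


uc = sqrt(u1^2 + u2^2) = sqrt(0.153^2 + 1.068^2) = 1.0789036
v_eff = uc^4 / (u1^4/v1 + u2^4/v2)
= 1.0789036^4 / (0.153^4/19 + 1.068^4/9)
= 1.3549728 / 0.14458696
v_eff = 9.3713

9.3713


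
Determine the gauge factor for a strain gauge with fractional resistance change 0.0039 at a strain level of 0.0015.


GF = (dR/R) / epsilon
= 0.0039 / 0.0015
= 2.6000

2.6000


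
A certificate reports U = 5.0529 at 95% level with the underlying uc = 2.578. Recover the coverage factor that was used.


k = U / uc
k = 5.0529 / 2.578
k = 1.96

1.96


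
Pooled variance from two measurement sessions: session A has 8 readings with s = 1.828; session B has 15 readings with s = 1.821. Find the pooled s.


s_p = sqrt(((n1-1)*s1^2 + (n2-1)*s2^2) / (n1+n2-2))
numerator = (8-1)*1.828^2 + (15-1)*1.821^2 = 23.391088 + 46.424574 = 69.815662
denominator = 8 + 15 - 2 = 21
s_p^2 = 69.815662 / 21 = 3.3245553
s_p = sqrt(3.3245553) = 1.8233

1.8233


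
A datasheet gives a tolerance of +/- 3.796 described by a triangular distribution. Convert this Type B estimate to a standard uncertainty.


u_B = half_width / sqrt(6)
u_B = 3.796 / 2.4494897
u_B = 1.5497

1.5497


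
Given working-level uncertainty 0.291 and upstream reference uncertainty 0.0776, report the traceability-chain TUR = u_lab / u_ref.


TUR = u_lab / u_ref
= 0.291 / 0.0776
= 3.7500

3.7500


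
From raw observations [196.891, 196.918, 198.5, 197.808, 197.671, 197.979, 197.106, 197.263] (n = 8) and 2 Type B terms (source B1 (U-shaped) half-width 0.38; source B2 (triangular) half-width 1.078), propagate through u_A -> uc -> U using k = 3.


mean = (196.891 + 196.918 + 198.5 + 197.808 + 197.671 + 197.979 + 197.106 + 197.263) / 8 = 197.517
s = sqrt(sum((x - mean)^2)/(n-1)) = 0.5697423
u_A = s / sqrt(n) = 0.5697423 / sqrt(8) = 0.20143432
u_B1 = 0.38 / sqrt(2) = 0.26870058
u_B2 = 1.078 / sqrt(6) = 0.44009166
uc = sqrt(0.20143432^2 + 0.26870058^2 + 0.44009166^2) = 0.55358509
U = k * uc = 3 * 0.55358509
U = 1.6608

1.6608


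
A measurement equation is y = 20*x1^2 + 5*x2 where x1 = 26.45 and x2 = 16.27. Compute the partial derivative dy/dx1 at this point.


y = 20*x1^2 + 5*x2
dy/dx1 = 2*20*x1
Evaluate at x1 = 26.45: c1 = 40 * 26.45
c1 = 1058.0000

1058.0000


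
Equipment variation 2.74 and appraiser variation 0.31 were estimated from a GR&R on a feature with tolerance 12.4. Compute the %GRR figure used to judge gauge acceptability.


GRR = sqrt(EV^2 + AV^2) = sqrt(2.74^2 + 0.31^2) = 2.7574807
%GRR = GRR / tol * 100 = 2.7574807 / 12.4 * 100
%GRR = 22.2377

22.2377


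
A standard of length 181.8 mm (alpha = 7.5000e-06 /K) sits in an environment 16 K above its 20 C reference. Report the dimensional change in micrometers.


dL = L * alpha * dT
= 181.8 * 7.5000e-06 * 16
= 0.0218160 mm
dL_um = 0.0218160 * 1000 = 21.8160 um

21.8160


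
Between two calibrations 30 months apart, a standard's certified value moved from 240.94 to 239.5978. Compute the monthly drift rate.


rate = (v2 - v1) / months
= (239.5978 - 240.94) / 30
= -1.3422 / 30
= -0.0447

-0.0447


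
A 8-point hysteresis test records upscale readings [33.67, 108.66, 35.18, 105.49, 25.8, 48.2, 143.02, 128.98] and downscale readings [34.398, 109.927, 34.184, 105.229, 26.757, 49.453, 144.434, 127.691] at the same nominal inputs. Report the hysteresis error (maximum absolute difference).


|33.67 - 34.398| = 0.7280
|108.66 - 109.927| = 1.2670
|35.18 - 34.184| = 0.9960
|105.49 - 105.229| = 0.2610
|25.8 - 26.757| = 0.9570
|48.2 - 49.453| = 1.2530
|143.02 - 144.434| = 1.4140
|128.98 - 127.691| = 1.2890
hysteresis = max(diffs) = 1.4140

1.4140


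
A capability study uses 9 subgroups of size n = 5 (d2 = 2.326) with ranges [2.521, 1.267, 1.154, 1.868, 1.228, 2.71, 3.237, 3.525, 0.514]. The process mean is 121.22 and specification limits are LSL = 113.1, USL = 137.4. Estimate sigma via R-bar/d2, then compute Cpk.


R_bar = (2.521 + 1.267 + 1.154 + 1.868 + 1.228 + 2.71 + 3.237 + 3.525 + 0.514) / 9 = 2.0026667
sigma = R_bar / d2 = 2.0026667 / 2.326 = 0.8609917
Cp = (USL - LSL)/(6*sigma) = (137.4 - 113.1)/(6*0.8609917) = 4.7039
Cpu = (137.4 - 121.22)/(3*0.8609917) = 6.2641
Cpl = (121.22 - 113.1)/(3*0.8609917) = 3.1437
Cpk = min(Cpu, Cpl) = 3.1437

3.1437


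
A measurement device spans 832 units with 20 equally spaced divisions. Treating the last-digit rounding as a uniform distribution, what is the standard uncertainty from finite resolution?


resolution = range / divisions
resolution = 832 / 20 = 41.6
u_res = resolution / (2*sqrt(3))
u_res = 41.6 / 3.4641016
u_res = 12.0089

12.0089


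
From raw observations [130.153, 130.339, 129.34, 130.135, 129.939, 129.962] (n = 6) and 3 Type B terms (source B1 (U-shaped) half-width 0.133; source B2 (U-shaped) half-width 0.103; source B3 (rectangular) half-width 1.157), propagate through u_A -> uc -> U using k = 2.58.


mean = (130.153 + 130.339 + 129.34 + 130.135 + 129.939 + 129.962) / 6 = 129.978
s = sqrt(sum((x - mean)^2)/(n-1)) = 0.34479443
u_A = s / sqrt(n) = 0.34479443 / sqrt(6) = 0.14076174
u_B1 = 0.133 / sqrt(2) = 0.094045202
u_B2 = 0.103 / sqrt(2) = 0.072831998
u_B3 = 1.157 / sqrt(3) = 0.66799426
uc = sqrt(0.14076174^2 + 0.094045202^2 + 0.072831998^2 + 0.66799426^2) = 0.69294964
U = k * uc = 2.58 * 0.69294964
U = 1.7878

1.7878


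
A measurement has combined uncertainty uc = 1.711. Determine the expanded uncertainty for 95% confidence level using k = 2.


U = k * uc
U = 2 * 1.711
U = 3.4220

3.4220


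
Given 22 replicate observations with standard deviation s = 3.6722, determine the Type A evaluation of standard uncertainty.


u_A = s / sqrt(n)
u_A = 3.6722 / sqrt(22)
u_A = 3.6722 / 4.6904158
u_A = 0.7829

0.7829


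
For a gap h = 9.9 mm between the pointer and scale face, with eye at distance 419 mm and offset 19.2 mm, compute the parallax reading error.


error = h * offset / d
= 9.9 * 19.2 / 419
= 0.4537

0.4537


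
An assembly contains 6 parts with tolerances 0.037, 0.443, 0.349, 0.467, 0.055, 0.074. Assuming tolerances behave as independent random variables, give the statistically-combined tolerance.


RSS = sqrt(0.037^2 + 0.443^2 + 0.349^2 + 0.467^2 + 0.055^2 + 0.074^2)
= sqrt(0.546009)
= 0.7389

0.7389


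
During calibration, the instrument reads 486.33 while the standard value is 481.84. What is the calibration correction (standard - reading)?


Correction = standard - reading
= 481.84 - 486.33
= -4.4900

-4.4900


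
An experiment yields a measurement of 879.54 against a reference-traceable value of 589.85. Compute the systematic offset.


Systematic error = measured - true
= 879.54 - 589.85
= 289.6900

289.6900


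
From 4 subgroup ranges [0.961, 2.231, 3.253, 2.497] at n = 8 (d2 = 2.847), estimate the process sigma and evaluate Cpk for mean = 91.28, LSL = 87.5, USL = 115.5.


R_bar = (0.961 + 2.231 + 3.253 + 2.497) / 4 = 2.2355
sigma = R_bar / d2 = 2.2355 / 2.847 = 0.7852125
Cp = (USL - LSL)/(6*sigma) = (115.5 - 87.5)/(6*0.7852125) = 5.9432
Cpu = (115.5 - 91.28)/(3*0.7852125) = 10.2817
Cpl = (91.28 - 87.5)/(3*0.7852125) = 1.6047
Cpk = min(Cpu, Cpl) = 1.6047

1.6047


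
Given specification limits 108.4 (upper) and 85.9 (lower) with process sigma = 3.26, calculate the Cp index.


Cp = (USL - LSL) / (6 * sigma)
= (108.4 - 85.9) / (6 * 3.26)
= 22.5000 / 19.5600
= 1.1503

1.1503


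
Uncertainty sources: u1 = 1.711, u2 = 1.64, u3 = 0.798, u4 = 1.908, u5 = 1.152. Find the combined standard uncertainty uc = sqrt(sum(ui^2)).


uc = sqrt(1.711^2 + 1.64^2 + 0.798^2 + 1.908^2 + 1.152^2)
uc = sqrt(11.221493)
uc = 3.3498

3.3498


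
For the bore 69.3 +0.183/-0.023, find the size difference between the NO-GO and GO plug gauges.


GO = nominal - lower_tol (smallest hole = maximum material condition)
GO = 69.3 - 0.023 = 69.277
NO-GO = nominal + upper_tol (largest hole = least material condition)
NO-GO = 69.3 + 0.183 = 69.483
spread = NO-GO - GO = 69.483 - 69.277 = 0.2060

0.2060


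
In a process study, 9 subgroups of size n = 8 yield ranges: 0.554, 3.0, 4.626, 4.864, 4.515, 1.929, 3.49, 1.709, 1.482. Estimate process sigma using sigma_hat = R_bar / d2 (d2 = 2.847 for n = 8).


R_bar = (0.554 + 3.0 + 4.626 + 4.864 + 4.515 + 1.929 + 3.49 + 1.709 + 1.482) / 9
R_bar = 26.169 / 9 = 2.9076667
sigma_hat = R_bar / d2 = 2.9076667 / 2.847 = 1.0213

1.0213


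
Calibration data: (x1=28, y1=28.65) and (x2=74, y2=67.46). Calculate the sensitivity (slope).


slope = (y2 - y1) / (x2 - x1)
= (67.46 - 28.65) / (74 - 28)
= 38.8100 / 46
= 0.8437

0.8437


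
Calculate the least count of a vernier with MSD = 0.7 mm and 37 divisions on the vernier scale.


LC = MSD / n_div
= 0.7 / 37
= 0.0189

0.0189


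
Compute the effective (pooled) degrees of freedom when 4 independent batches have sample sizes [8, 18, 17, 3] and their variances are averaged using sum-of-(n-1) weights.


nu = sum_i (n_i - 1)
nu = ((8 - 1) + (18 - 1) + (17 - 1) + (3 - 1))
nu = 7 + 17 + 16 + 2
nu = 42

42


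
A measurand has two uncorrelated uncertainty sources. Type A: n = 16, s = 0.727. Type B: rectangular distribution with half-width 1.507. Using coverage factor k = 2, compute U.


u_A = s / sqrt(n) = 0.727 / sqrt(16) = 0.18175
u_B = half_width / sqrt(3) = 1.507 / sqrt(3) = 0.87006686
uc = sqrt(u_A^2 + u_B^2) = sqrt(0.18175^2 + 0.87006686^2) = 0.88884723
U = k * uc = 2 * 0.88884723
U = 1.7777

1.7777


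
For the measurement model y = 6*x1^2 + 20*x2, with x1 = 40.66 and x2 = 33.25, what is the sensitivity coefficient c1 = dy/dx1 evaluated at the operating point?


y = 6*x1^2 + 20*x2
dy/dx1 = 2*6*x1
Evaluate at x1 = 40.66: c1 = 12 * 40.66
c1 = 487.9200

487.9200


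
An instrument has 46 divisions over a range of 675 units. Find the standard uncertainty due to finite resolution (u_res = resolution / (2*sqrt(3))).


resolution = range / divisions
resolution = 675 / 46 = 14.673913
u_res = resolution / (2*sqrt(3))
u_res = 14.673913 / 3.4641016
u_res = 4.2360

4.2360


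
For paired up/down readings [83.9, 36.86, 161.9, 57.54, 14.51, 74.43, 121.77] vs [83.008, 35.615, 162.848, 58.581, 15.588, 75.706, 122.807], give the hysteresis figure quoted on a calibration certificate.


|83.9 - 83.008| = 0.8920
|36.86 - 35.615| = 1.2450
|161.9 - 162.848| = 0.9480
|57.54 - 58.581| = 1.0410
|14.51 - 15.588| = 1.0780
|74.43 - 75.706| = 1.2760
|121.77 - 122.807| = 1.0370
hysteresis = max(diffs) = 1.2760

1.2760


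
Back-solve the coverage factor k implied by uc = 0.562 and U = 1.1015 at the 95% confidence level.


k = U / uc
k = 1.1015 / 0.562
k = 1.96

1.96
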